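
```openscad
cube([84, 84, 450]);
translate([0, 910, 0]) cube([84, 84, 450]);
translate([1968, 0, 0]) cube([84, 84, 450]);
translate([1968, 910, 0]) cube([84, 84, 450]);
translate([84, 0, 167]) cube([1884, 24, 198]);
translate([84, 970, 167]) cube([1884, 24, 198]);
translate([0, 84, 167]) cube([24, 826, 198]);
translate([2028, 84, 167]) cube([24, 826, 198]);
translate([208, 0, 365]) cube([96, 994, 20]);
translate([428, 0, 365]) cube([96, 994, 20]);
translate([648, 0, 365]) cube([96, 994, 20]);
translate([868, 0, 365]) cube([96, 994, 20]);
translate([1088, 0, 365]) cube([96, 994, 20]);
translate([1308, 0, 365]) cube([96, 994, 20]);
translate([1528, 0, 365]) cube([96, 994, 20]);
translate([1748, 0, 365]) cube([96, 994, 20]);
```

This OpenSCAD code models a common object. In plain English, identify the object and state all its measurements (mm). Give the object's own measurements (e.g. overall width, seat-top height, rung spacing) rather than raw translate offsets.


A bed frame 2052 mm long (x) by 994 mm wide (y). Four 84×84 mm corner posts, 450 mm tall, at the corners of the footprint. Four rails of 24 mm thickness and 198 mm height run between adjacent posts with their undersides at z = 167 mm, their outer faces flush with the outside of the frame (the two x-running rails run between the posts' inner faces; the two y-running rails run between the posts' inner faces). 8 slats, each 96 mm wide (x) and 20 mm thick, lie across the top of the two x-running rails, running the full 994 mm width of the frame in y; along x they sit between the end posts with a 124 mm gap after the −x posts and between neighbouring slats and before the +x posts.


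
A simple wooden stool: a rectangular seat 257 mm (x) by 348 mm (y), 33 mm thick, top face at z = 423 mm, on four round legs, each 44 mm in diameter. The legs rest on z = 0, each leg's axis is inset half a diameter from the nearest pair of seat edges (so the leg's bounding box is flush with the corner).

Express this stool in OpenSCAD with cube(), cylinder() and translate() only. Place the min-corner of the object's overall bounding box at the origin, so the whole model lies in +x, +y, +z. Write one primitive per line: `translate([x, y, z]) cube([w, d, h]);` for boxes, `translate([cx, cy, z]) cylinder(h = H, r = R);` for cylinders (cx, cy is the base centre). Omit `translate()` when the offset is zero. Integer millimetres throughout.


translate([0, 0, 390]) cube([257, 348, 33]);
translate([22, 22, 0]) cylinder(h = 390, r = 22);
translate([235, 22, 0]) cylinder(h = 390, r = 22);
translate([22, 326, 0]) cylinder(h = 390, r = 22);
translate([235, 326, 0]) cylinder(h = 390, r = 22);


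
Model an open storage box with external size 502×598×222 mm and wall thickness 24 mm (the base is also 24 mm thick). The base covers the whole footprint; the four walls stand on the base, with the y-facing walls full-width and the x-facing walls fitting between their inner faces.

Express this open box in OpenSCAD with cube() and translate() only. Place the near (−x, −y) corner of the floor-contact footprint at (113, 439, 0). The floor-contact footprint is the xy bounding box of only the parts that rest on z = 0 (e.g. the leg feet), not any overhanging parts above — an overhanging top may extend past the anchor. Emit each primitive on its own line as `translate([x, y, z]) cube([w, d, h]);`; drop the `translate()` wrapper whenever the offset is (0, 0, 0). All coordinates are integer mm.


translate([113, 439, 0]) cube([502, 598, 24]);
translate([113, 439, 24]) cube([502, 24, 198]);
translate([113, 1013, 24]) cube([502, 24, 198]);
translate([113, 463, 24]) cube([24, 550, 198]);
translate([591, 463, 24]) cube([24, 550, 198]);


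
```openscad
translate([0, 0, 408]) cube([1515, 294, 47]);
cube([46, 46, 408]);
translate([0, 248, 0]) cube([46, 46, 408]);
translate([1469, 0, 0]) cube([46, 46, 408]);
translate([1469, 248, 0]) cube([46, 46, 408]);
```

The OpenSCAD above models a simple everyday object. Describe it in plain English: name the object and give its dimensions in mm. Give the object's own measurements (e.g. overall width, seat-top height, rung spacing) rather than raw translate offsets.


A long wooden bench with a 1515 mm (x) × 294 mm (y) seat, 47 mm thick, its top surface 455 mm above the floor. Four 46 mm square legs at the seat corners, flush with the edges, run from z = 0 to the seat underside.


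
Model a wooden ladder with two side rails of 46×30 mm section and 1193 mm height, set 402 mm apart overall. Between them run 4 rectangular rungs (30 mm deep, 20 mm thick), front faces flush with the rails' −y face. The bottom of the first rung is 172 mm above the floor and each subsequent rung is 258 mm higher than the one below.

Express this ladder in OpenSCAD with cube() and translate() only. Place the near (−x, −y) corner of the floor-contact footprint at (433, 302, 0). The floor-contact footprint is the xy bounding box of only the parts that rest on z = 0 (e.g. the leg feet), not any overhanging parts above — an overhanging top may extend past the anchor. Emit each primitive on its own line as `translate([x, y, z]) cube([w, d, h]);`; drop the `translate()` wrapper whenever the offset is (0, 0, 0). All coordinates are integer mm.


translate([433, 302, 0]) cube([46, 30, 1193]);
translate([789, 302, 0]) cube([46, 30, 1193]);
translate([479, 302, 172]) cube([310, 30, 20]);
translate([479, 302, 430]) cube([310, 30, 20]);
translate([479, 302, 688]) cube([310, 30, 20]);
translate([479, 302, 946]) cube([310, 30, 20]);


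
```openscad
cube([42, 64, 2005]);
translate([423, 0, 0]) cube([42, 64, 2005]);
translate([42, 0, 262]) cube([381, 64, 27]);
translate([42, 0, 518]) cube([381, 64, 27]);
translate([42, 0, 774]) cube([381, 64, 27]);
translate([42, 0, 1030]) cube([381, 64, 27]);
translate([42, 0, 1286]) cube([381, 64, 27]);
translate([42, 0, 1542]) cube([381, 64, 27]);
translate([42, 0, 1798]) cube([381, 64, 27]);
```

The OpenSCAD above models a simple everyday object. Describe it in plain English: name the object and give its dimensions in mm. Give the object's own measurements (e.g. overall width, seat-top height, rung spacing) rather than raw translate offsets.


A straight ladder. Two 42×64 mm vertical rails, 2005 mm tall, stand 465 mm apart (outside-to-outside) with their front faces coplanar on the −y side. 7 rungs, each 64 mm deep and 27 mm tall, span between the inner faces of the rails, front faces flush with the rails. The lowest rung's underside is at z = 262 mm and rungs are spaced 256 mm apart (underside to underside).


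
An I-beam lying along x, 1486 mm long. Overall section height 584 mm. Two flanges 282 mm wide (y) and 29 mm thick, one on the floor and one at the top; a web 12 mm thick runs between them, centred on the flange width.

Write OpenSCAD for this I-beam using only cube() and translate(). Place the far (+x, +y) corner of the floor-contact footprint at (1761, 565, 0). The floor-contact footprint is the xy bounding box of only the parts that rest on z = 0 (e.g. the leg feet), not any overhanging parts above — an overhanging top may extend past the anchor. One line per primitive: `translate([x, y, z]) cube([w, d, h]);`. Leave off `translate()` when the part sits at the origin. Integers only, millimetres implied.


translate([275, 283, 0]) cube([1486, 282, 29]);
translate([275, 418, 29]) cube([1486, 12, 526]);
translate([275, 283, 555]) cube([1486, 282, 29]);


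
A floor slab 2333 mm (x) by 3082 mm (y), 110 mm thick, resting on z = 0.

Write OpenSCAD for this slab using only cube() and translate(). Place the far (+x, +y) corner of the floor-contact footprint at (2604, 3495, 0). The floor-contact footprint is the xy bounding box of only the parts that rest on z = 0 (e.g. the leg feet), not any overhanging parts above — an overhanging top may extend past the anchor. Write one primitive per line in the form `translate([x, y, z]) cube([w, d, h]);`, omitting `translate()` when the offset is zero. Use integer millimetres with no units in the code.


translate([271, 413, 0]) cube([2333, 3082, 110]);


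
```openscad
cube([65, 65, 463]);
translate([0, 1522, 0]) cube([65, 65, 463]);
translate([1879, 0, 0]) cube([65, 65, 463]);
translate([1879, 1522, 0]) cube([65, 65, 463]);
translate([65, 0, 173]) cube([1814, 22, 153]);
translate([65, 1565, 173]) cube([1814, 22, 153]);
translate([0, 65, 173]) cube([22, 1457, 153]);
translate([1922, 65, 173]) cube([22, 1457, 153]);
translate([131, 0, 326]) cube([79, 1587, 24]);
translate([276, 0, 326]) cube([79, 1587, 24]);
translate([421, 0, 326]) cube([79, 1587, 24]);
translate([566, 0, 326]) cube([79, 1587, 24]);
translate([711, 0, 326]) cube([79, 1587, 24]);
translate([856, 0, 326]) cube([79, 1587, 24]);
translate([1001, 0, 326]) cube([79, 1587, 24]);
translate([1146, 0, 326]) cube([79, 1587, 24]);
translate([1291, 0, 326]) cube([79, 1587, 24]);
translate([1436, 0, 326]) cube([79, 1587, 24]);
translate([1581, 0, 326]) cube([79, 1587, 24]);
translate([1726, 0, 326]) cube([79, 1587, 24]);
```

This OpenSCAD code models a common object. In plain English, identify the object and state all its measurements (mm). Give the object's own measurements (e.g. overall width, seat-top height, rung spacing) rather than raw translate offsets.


A bed frame 1944 mm long (x) by 1587 mm wide (y). Four 65×65 mm corner posts, 463 mm tall, at the corners of the footprint. Four rails of 22 mm thickness and 153 mm height run between adjacent posts with their undersides at z = 173 mm, their outer faces flush with the outside of the frame (the two x-running rails run between the posts' inner faces; the two y-running rails run between the posts' inner faces). 12 slats, each 79 mm wide (x) and 24 mm thick, lie across the top of the two x-running rails, running the full 1587 mm width of the frame in y; along x they sit between the end posts with a 66 mm gap after the −x posts and between neighbouring slats, leaving 74 mm before the +x posts.


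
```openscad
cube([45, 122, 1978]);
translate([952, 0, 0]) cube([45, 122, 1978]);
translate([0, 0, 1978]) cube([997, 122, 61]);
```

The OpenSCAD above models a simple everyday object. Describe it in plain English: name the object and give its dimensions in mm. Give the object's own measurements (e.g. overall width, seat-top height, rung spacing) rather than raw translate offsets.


A door frame. The clear opening is 907 mm wide and 1978 mm high. Two 45 mm wide jambs, 122 mm deep, stand either side of the opening from the floor to the top of the opening. A 61 mm thick head sits across the top of both jambs, spanning the full outside width of the frame.


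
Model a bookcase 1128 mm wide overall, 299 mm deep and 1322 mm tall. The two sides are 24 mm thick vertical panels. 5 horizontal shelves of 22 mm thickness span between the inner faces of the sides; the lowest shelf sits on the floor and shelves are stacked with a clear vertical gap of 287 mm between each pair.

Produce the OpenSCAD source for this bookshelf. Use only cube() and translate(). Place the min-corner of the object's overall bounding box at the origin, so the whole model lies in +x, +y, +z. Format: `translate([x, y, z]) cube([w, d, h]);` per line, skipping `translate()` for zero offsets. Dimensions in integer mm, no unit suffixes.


cube([24, 299, 1322]);
translate([1104, 0, 0]) cube([24, 299, 1322]);
translate([24, 0, 0]) cube([1080, 299, 22]);
translate([24, 0, 309]) cube([1080, 299, 22]);
translate([24, 0, 618]) cube([1080, 299, 22]);
translate([24, 0, 927]) cube([1080, 299, 22]);
translate([24, 0, 1236]) cube([1080, 299, 22]);


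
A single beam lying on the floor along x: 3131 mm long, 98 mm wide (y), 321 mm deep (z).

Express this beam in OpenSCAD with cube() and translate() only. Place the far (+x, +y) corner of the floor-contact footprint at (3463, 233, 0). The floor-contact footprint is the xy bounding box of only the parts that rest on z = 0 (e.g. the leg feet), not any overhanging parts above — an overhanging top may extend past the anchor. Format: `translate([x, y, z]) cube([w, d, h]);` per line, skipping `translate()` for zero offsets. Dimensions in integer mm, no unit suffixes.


translate([332, 135, 0]) cube([3131, 98, 321]);


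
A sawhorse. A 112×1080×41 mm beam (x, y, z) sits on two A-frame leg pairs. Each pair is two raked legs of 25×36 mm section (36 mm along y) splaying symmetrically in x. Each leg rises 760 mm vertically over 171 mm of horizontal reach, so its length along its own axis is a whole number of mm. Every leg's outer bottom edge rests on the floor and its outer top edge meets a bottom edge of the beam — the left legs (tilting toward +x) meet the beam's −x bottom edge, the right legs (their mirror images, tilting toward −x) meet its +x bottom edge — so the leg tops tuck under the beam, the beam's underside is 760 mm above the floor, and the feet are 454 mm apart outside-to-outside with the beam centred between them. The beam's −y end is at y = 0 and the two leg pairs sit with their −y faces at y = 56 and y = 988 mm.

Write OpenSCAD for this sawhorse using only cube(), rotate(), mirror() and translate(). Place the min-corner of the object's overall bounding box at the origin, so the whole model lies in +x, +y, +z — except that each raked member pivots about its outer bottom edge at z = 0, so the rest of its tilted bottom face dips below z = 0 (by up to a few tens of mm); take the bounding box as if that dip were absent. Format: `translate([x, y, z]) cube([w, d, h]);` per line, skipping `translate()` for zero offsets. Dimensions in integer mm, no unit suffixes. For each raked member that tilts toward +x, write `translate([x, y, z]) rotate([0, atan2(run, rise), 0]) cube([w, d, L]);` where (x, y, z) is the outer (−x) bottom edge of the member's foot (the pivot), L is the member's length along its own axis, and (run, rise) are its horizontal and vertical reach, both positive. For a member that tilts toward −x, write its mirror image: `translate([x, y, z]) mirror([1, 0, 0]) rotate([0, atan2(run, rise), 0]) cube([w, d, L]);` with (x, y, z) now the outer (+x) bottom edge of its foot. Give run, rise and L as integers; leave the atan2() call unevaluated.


translate([171, 0, 760]) cube([112, 1080, 41]);
translate([0, 56, 0]) rotate([0, atan2(171, 760), 0]) cube([25, 36, 779]);
translate([454, 56, 0]) mirror([1, 0, 0]) rotate([0, atan2(171, 760), 0]) cube([25, 36, 779]);
translate([0, 988, 0]) rotate([0, atan2(171, 760), 0]) cube([25, 36, 779]);
translate([454, 988, 0]) mirror([1, 0, 0]) rotate([0, atan2(171, 760), 0]) cube([25, 36, 779]);


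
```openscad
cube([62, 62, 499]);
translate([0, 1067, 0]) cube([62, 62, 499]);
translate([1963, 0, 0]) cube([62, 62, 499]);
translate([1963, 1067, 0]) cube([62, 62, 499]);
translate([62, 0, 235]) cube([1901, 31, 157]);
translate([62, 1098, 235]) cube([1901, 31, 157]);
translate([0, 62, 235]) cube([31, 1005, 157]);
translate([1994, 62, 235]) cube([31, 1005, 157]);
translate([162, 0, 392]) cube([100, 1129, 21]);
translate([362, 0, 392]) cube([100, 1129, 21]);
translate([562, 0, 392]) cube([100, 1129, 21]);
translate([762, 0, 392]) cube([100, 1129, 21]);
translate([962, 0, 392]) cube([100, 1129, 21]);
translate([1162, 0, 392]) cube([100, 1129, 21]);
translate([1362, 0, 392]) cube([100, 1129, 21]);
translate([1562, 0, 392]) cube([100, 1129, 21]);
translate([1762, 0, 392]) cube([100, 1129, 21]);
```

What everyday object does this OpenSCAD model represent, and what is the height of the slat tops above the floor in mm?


A bed frame. The slat-top height is 413 mm.

Four posts, four rails, and a row of slats — a bed frame. Slats sit on the rails at z = 235 + 157 = 392; with slat thickness 21, the top is 413 mm.


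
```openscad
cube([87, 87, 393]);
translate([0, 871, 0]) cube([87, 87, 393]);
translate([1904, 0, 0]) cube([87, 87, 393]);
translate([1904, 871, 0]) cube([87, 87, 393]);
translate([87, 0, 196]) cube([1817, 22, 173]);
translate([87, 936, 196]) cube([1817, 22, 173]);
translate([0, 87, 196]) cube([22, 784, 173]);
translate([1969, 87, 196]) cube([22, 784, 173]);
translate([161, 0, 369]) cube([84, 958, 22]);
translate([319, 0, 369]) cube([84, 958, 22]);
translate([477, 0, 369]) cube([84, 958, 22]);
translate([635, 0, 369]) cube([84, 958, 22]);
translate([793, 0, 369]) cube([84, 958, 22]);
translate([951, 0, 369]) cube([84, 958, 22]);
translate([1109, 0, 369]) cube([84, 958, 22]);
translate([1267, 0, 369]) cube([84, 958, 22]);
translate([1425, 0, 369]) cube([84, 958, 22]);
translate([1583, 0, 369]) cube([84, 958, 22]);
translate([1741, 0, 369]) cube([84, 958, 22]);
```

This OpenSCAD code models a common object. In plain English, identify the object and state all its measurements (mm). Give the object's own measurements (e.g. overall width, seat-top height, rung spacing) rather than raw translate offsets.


A bed frame 1991 mm long (x) by 958 mm wide (y). Four 87×87 mm corner posts, 393 mm tall, at the corners of the footprint. Four rails of 22 mm thickness and 173 mm height run between adjacent posts with their undersides at z = 196 mm, their outer faces flush with the outside of the frame (the two x-running rails run between the posts' inner faces; the two y-running rails run between the posts' inner faces). 11 slats, each 84 mm wide (x) and 22 mm thick, lie across the top of the two x-running rails, running the full 958 mm width of the frame in y; along x they sit between the end posts with a 74 mm gap after the −x posts and between neighbouring slats, leaving 79 mm before the +x posts.


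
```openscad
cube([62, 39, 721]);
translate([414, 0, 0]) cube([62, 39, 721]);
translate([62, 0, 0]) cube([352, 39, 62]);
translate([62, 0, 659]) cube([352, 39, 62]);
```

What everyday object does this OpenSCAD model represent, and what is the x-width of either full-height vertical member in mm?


A picture frame. The border width is 62 mm.

Four thin pieces enclosing a rectangular opening — a picture frame. The two full-height stiles are 721 mm tall; the top rail sits at z = 659 and is 62 mm tall, so the border above the opening is 721 − 659 = 62 mm, matching the stile x-width.


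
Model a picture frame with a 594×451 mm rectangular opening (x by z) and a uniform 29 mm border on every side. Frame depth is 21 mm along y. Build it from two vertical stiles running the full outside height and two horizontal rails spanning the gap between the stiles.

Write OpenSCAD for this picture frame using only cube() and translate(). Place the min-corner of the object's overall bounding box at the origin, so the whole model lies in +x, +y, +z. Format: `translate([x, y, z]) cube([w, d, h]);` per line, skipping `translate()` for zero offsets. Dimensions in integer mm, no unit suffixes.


cube([29, 21, 509]);
translate([623, 0, 0]) cube([29, 21, 509]);
translate([29, 0, 0]) cube([594, 21, 29]);
translate([29, 0, 480]) cube([594, 21, 29]);


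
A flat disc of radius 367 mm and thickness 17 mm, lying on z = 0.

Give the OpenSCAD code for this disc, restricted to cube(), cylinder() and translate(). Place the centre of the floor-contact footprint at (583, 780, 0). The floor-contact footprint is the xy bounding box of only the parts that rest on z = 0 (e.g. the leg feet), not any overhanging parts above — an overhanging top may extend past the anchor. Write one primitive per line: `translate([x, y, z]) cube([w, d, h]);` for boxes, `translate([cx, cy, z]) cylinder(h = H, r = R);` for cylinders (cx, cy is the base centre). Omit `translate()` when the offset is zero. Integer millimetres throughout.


translate([583, 780, 0]) cylinder(h = 17, r = 367);


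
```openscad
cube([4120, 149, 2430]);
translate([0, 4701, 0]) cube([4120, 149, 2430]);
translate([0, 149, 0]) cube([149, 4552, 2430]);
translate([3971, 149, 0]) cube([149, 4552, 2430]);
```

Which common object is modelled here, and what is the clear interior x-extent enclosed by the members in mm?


A house (or room) frame. The interior width is 3822 mm.

Four 2430 mm walls enclosing a rectangle with no floor or roof — a room or house frame. Outside width is 4120 mm and wall thickness is 149 mm, so the interior width is 4120 − 2 × 149 = 3822 mm.


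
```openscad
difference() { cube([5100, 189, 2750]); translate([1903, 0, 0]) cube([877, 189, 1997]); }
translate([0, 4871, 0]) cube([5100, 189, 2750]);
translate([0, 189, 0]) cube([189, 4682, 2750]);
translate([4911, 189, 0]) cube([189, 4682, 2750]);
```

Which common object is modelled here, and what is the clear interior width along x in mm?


A single room. The interior width is 4722 mm.

Four walls enclosing a rectangle with a door in the front wall — a room. Outside width 5100 minus two 189 mm walls gives 4722 mm.


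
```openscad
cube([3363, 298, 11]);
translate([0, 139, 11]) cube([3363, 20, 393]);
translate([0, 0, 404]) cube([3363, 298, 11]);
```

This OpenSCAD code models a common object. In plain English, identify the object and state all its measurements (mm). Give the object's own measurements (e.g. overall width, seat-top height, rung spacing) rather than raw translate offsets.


An I-beam lying along x, 3363 mm long. Overall section height 415 mm. Two flanges 298 mm wide (y) and 11 mm thick, one on the floor and one at the top; a web 20 mm thick runs between them, centred on the flange width.


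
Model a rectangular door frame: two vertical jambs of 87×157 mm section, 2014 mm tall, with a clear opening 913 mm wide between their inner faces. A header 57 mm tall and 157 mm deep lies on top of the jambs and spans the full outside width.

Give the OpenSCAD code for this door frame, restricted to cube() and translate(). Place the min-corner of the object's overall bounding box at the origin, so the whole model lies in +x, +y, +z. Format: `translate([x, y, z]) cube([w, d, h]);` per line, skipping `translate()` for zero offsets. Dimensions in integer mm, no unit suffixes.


cube([87, 157, 2014]);
translate([1000, 0, 0]) cube([87, 157, 2014]);
translate([0, 0, 2014]) cube([1087, 157, 57]);


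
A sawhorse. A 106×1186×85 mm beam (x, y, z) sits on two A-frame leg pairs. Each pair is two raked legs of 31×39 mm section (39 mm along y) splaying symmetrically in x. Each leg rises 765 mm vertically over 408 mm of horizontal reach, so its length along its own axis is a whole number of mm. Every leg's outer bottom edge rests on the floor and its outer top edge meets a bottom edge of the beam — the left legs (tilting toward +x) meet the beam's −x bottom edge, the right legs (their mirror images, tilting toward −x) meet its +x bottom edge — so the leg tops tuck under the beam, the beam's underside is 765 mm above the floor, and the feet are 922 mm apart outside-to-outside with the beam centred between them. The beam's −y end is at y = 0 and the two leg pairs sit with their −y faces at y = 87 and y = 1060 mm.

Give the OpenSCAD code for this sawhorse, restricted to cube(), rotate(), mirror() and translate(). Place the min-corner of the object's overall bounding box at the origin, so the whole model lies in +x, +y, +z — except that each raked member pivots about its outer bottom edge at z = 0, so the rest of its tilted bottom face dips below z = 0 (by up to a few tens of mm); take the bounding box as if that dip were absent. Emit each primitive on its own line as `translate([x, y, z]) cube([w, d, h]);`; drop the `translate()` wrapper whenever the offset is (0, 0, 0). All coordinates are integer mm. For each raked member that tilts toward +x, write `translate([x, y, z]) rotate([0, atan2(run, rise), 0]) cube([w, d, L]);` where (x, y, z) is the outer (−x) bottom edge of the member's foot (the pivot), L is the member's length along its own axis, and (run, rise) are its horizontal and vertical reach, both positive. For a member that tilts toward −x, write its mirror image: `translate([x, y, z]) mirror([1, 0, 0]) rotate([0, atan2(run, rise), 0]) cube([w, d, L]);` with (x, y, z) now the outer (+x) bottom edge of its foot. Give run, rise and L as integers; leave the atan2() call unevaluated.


translate([408, 0, 765]) cube([106, 1186, 85]);
translate([0, 87, 0]) rotate([0, atan2(408, 765), 0]) cube([31, 39, 867]);
translate([922, 87, 0]) mirror([1, 0, 0]) rotate([0, atan2(408, 765), 0]) cube([31, 39, 867]);
translate([0, 1060, 0]) rotate([0, atan2(408, 765), 0]) cube([31, 39, 867]);
translate([922, 1060, 0]) mirror([1, 0, 0]) rotate([0, atan2(408, 765), 0]) cube([31, 39, 867]);


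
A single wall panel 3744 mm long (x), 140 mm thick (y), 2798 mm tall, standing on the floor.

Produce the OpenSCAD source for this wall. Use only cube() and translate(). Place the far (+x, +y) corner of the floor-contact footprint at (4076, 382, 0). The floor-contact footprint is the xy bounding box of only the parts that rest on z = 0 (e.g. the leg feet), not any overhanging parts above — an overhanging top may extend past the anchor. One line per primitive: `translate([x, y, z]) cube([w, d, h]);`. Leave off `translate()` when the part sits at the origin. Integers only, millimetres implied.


translate([332, 242, 0]) cube([3744, 140, 2798]);


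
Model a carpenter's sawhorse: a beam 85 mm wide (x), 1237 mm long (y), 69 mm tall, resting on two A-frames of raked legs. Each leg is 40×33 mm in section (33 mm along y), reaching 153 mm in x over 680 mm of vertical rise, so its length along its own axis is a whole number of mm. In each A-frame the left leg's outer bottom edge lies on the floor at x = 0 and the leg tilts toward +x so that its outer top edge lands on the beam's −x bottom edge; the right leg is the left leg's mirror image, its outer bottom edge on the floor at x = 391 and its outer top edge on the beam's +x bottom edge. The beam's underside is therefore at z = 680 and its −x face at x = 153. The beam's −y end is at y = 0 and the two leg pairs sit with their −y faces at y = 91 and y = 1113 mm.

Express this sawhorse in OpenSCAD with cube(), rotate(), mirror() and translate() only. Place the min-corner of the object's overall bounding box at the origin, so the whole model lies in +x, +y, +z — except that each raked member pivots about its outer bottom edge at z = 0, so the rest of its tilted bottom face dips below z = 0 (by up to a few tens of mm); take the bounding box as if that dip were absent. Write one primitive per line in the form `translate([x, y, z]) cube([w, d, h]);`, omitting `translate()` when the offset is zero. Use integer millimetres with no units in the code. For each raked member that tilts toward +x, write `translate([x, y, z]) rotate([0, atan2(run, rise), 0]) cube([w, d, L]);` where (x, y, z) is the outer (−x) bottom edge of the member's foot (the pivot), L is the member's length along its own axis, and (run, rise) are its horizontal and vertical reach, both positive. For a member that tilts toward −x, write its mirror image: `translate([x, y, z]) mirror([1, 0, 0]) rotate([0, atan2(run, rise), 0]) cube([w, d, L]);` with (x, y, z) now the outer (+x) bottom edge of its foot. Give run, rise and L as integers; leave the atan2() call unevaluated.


translate([153, 0, 680]) cube([85, 1237, 69]);
translate([0, 91, 0]) rotate([0, atan2(153, 680), 0]) cube([40, 33, 697]);
translate([391, 91, 0]) mirror([1, 0, 0]) rotate([0, atan2(153, 680), 0]) cube([40, 33, 697]);
translate([0, 1113, 0]) rotate([0, atan2(153, 680), 0]) cube([40, 33, 697]);
translate([391, 1113, 0]) mirror([1, 0, 0]) rotate([0, atan2(153, 680), 0]) cube([40, 33, 697]);


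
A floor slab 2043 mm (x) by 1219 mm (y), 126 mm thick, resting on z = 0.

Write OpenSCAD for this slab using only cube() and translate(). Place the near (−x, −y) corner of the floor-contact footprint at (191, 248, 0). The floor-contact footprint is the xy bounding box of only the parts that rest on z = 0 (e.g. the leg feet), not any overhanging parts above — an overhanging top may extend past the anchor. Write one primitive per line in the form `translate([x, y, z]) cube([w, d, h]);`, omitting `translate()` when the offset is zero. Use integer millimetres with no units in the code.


translate([191, 248, 0]) cube([2043, 1219, 126]);


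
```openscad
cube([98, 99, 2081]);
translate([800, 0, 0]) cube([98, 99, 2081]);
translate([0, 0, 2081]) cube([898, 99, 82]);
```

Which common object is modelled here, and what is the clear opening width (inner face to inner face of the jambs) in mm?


A door frame. The clear opening width is 702 mm.

Two 2081 mm tall posts with a header on top — a door frame. The left jamb is 98 mm wide at x = 0; the right jamb starts at x = 800. The clear opening is 800 − 98 = 702 mm.


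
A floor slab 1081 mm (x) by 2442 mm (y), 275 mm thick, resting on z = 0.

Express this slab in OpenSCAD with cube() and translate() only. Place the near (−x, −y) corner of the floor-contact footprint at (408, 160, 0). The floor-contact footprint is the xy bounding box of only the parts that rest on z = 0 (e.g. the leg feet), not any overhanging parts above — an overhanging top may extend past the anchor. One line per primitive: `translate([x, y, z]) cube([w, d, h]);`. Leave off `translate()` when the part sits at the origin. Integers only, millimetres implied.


translate([408, 160, 0]) cube([1081, 2442, 275]);


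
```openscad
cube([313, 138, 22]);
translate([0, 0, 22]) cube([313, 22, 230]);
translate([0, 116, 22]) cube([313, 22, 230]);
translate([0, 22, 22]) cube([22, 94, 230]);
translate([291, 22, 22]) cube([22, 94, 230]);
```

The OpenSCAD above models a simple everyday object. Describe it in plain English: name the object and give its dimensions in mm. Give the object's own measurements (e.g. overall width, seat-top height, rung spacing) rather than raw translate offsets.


An open-topped rectangular box: outside dimensions 313×138×252 mm, with a uniform wall and base thickness of 22 mm. The base is a full 313×138 slab on the floor; four walls sit on top of the base. The front and back walls (the −y and +y sides) span the full width; the two side walls fit between them.


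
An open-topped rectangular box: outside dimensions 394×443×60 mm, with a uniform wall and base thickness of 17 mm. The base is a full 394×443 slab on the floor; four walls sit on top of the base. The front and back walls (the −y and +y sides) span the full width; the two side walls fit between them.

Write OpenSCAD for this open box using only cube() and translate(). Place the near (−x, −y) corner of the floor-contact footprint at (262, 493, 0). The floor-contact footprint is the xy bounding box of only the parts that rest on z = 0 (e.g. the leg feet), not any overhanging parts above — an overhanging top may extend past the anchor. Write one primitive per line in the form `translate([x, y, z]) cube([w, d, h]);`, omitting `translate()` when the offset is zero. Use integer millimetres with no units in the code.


translate([262, 493, 0]) cube([394, 443, 17]);
translate([262, 493, 17]) cube([394, 17, 43]);
translate([262, 919, 17]) cube([394, 17, 43]);
translate([262, 510, 17]) cube([17, 409, 43]);
translate([639, 510, 17]) cube([17, 409, 43]);


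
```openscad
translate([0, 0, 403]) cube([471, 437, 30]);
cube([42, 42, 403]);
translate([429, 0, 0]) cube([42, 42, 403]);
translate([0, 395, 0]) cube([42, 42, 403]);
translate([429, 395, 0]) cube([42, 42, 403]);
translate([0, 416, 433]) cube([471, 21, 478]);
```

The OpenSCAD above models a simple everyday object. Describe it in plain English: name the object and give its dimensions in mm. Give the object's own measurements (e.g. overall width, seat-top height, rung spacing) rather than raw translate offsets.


A chair. The seat is a 471×437×30 mm slab with its top at z = 433 mm, on four 42×42 mm corner legs (flush with the seat edges, standing on z = 0). A flat backrest 21 mm thick, 478 mm tall, spans the full seat width and rises from the seat top along its +y edge, rear face flush with the rear of the seat.


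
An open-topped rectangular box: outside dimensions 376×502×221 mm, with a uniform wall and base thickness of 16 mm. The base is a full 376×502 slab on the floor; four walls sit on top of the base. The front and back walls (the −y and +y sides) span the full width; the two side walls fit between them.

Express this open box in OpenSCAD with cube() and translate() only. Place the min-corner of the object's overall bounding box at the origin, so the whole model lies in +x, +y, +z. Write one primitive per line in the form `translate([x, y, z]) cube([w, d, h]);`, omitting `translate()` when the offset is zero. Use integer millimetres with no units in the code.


cube([376, 502, 16]);
translate([0, 0, 16]) cube([376, 16, 205]);
translate([0, 486, 16]) cube([376, 16, 205]);
translate([0, 16, 16]) cube([16, 470, 205]);
translate([360, 16, 16]) cube([16, 470, 205]);


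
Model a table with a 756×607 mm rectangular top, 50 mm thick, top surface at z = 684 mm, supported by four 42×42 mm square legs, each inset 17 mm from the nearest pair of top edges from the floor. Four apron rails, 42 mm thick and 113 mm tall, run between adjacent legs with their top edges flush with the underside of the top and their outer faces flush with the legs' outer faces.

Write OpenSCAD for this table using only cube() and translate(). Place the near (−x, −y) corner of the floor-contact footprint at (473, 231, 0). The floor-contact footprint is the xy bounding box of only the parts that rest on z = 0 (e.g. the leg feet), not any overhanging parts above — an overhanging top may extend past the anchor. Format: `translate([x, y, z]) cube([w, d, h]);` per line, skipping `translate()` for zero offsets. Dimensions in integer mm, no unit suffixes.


translate([456, 214, 634]) cube([756, 607, 50]);
translate([473, 231, 0]) cube([42, 42, 634]);
translate([1153, 231, 0]) cube([42, 42, 634]);
translate([473, 762, 0]) cube([42, 42, 634]);
translate([1153, 762, 0]) cube([42, 42, 634]);
translate([515, 231, 521]) cube([638, 42, 113]);
translate([515, 762, 521]) cube([638, 42, 113]);
translate([473, 273, 521]) cube([42, 489, 113]);
translate([1153, 273, 521]) cube([42, 489, 113]);


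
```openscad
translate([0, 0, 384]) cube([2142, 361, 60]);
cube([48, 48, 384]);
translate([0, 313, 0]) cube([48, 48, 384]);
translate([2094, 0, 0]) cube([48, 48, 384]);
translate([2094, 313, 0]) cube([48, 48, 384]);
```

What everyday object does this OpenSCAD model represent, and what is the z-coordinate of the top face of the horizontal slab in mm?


A bench. The seat-top height is 444 mm.

A long slab on four corner posts — a bench. The slab sits at z = 384 with thickness 60, so the top is 384 + 60 = 444 mm.


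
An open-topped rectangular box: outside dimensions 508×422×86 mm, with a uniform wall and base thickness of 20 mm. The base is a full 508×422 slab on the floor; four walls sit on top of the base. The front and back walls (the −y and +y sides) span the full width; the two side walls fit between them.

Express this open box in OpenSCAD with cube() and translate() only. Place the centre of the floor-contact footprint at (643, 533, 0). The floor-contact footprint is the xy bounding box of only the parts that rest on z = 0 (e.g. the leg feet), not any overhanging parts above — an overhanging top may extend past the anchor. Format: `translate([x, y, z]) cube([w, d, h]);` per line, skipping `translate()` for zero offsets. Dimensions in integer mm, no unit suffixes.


translate([389, 322, 0]) cube([508, 422, 20]);
translate([389, 322, 20]) cube([508, 20, 66]);
translate([389, 724, 20]) cube([508, 20, 66]);
translate([389, 342, 20]) cube([20, 382, 66]);
translate([877, 342, 20]) cube([20, 382, 66]);


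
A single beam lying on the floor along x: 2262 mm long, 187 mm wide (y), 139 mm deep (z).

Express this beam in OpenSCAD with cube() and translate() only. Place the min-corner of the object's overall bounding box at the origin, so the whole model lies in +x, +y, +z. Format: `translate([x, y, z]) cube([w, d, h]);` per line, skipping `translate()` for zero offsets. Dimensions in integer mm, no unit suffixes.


cube([2262, 187, 139]);


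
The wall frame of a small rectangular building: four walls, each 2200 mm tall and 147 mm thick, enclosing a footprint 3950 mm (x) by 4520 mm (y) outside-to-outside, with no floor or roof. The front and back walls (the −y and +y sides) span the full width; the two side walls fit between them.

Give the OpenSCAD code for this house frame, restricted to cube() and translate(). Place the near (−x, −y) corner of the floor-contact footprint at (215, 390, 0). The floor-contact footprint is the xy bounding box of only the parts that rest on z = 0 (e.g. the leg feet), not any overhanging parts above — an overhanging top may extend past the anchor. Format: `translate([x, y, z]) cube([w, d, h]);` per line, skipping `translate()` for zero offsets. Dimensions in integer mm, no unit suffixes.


translate([215, 390, 0]) cube([3950, 147, 2200]);
translate([215, 4763, 0]) cube([3950, 147, 2200]);
translate([215, 537, 0]) cube([147, 4226, 2200]);
translate([4018, 537, 0]) cube([147, 4226, 2200]);


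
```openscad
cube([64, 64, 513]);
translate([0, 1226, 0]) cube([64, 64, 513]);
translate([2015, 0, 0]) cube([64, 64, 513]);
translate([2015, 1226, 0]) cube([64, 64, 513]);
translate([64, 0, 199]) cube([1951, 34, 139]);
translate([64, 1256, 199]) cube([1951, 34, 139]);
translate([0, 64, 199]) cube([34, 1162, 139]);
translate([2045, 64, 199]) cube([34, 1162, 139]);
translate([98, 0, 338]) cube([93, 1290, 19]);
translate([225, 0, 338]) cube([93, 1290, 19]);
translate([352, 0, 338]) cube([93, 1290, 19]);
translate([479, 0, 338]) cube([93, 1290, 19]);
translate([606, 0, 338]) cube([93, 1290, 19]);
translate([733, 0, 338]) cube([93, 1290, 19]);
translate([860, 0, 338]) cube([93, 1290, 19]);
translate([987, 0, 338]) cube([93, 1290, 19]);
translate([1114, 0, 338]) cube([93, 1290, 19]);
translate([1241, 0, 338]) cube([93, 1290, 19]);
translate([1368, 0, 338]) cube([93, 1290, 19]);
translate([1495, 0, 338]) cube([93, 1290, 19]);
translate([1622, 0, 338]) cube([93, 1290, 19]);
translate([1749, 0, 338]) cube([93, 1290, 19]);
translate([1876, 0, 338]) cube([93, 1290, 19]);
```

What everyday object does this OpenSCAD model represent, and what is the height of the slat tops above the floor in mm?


A bed frame. The slat-top height is 357 mm.

Four posts, four rails, and a row of slats — a bed frame. Slats sit on the rails at z = 199 + 139 = 338; with slat thickness 19, the top is 357 mm.


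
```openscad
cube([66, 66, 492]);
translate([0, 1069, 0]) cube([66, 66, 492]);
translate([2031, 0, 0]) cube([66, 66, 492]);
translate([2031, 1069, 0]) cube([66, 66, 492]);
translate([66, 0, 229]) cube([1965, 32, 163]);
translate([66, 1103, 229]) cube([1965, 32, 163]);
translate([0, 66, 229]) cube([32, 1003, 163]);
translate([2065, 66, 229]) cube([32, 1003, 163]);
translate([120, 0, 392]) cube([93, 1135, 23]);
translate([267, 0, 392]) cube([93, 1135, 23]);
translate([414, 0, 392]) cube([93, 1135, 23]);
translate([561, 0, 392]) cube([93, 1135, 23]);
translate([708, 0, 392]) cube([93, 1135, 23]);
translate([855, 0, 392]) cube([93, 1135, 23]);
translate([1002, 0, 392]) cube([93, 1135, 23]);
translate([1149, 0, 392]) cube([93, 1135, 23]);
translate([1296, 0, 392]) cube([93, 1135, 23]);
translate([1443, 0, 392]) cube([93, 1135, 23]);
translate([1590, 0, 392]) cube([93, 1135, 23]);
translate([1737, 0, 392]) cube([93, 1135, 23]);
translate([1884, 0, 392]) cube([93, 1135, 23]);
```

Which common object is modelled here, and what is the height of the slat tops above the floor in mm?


A bed frame. The slat-top height is 415 mm.

Four posts, four rails, and a row of slats — a bed frame. Slats sit on the rails at z = 229 + 163 = 392; with slat thickness 23, the top is 415 mm.


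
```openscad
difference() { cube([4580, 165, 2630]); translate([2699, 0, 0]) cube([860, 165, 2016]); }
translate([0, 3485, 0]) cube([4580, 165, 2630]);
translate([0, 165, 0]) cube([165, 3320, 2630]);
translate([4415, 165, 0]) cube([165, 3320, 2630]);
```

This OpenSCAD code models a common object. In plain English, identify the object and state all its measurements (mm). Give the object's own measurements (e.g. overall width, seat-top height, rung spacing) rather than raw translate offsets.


A single room: four walls, each 2630 mm tall and 165 mm thick, enclosing an outside footprint 4580×3650 mm (x × y), no floor or roof. The front and back walls (−y and +y sides) run the full x-width; the side walls fit between their inner faces. A door opening 860 mm wide and 2016 mm tall is cut through the front wall from the floor up, its −x edge 2699 mm from the wall's −x end.
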